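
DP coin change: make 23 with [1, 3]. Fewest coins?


dp[0]=0; dp[i]=1+min(dp[i-c] for c in coins)
...dp[18]=6, dp[19]=7, dp[20]=8, dp[21]=7, dp[22]=8, dp[23]=9
Minimum coins for 23 = 9


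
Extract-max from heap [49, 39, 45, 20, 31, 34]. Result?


Max = 49
Replace root with last, heapify down
Resulting heap: [45, 39, 34, 20, 31]


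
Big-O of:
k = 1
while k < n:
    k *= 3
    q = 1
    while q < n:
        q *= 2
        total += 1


Per nesting level: O(log n) * O(log n) = O((log n)^2)
Complexity: O((log n)^2)


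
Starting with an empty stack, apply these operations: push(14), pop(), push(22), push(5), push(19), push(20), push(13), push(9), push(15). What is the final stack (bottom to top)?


push(14) -> [14]
pop() returns 14 -> []
push(22) -> [22]
push(5) -> [22, 5]
push(19) -> [22, 5, 19]
push(20) -> [22, 5, 19, 20]
push(13) -> [22, 5, 19, 20, 13]
push(9) -> [22, 5, 19, 20, 13, 9]
push(15) -> [22, 5, 19, 20, 13, 9, 15]
Final stack (bottom to top): [22, 5, 19, 20, 13, 9, 15]


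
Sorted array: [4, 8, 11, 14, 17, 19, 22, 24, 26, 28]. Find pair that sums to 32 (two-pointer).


Two pointers: lo=0, hi=9
Found pair: (4, 28) summing to 32


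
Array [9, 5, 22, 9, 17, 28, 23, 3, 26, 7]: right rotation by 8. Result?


Right rotate by 8: [22, 9, 17, 28, 23, 3, 26, 7, 9, 5]


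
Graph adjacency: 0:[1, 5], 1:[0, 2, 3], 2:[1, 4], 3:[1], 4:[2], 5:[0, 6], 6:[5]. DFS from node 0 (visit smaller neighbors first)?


DFS stack-based: start with [0]
Visit order: [0, 1, 2, 4, 3, 5, 6]


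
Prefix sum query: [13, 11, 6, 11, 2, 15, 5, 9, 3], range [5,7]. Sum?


Prefix sums: [0, 13, 24, 30, 41, 43, 58, 63, 72, 75]
Sum[5..7] = prefix[8] - prefix[5] = 72 - 43 = 29


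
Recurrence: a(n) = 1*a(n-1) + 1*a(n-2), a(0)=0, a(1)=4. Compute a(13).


Build bottom-up:
...a(11)=356, a(12)=576, a(13)=1*576+1*356=932


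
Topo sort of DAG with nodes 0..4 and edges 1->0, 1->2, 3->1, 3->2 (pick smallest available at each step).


Kahn's algorithm, process smallest node first
Order: [3, 1, 0, 2, 4]


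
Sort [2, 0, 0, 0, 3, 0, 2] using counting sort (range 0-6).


Count array: [4, 0, 2, 1, 0, 0, 0]
Reconstruct: [0, 0, 0, 0, 2, 2, 3]


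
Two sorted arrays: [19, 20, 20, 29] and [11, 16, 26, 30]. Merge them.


Compare heads, take smaller each step.
Merged: [11, 16, 19, 20, 20, 26, 29, 30]


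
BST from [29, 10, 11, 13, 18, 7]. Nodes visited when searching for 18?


BST root = 29
Search for 18: compare at each node
Path: [29, 10, 11, 13, 18]


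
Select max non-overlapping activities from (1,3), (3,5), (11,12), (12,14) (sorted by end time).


Greedy: pick earliest-ending, then skip overlaps.
Selected (4 activities): [(1, 3), (3, 5), (11, 12), (12, 14)]


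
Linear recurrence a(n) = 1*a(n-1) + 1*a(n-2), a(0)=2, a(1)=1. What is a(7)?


Build bottom-up:
...a(5)=11, a(6)=18, a(7)=1*18+1*11=29


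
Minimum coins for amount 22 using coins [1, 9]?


dp[0]=0; dp[i]=1+min(dp[i-c] for c in coins)
...dp[17]=9, dp[18]=2, dp[19]=3, dp[20]=4, dp[21]=5, dp[22]=6
Minimum coins for 22 = 6


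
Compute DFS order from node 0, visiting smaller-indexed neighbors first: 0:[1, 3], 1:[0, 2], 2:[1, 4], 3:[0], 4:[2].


DFS stack-based: start with [0]
Visit order: [0, 1, 2, 4, 3]


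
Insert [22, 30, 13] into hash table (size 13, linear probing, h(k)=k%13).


Insertions: 22->slot 9; 30->slot 4; 13->slot 0
Table: [13, None, None, None, 30, None, None, None, None, 22, None, None, None]


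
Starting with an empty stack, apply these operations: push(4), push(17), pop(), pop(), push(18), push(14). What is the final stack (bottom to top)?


push(4) -> [4]
push(17) -> [4, 17]
pop() returns 17 -> [4]
pop() returns 4 -> []
push(18) -> [18]
push(14) -> [18, 14]
Final stack (bottom to top): [18, 14]


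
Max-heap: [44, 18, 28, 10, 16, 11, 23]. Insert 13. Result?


Append 13: [44, 18, 28, 10, 16, 11, 23, 13]
Bubble up: swap idx 7(13) with idx 3(10)
Result: [44, 18, 28, 13, 16, 11, 23, 10]


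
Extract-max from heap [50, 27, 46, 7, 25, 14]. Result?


Max = 50
Replace root with last, heapify down
Resulting heap: [46, 27, 14, 7, 25]


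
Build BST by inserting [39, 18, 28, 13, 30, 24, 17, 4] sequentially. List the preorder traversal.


Root = 39; build tree by BST insertion.
Preorder traversal: [39, 18, 13, 4, 17, 28, 24, 30]


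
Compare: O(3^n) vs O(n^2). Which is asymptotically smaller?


quadratic grows slower than exponential (base 3)
O(n^2) is asymptotically smaller; O(3^n) grows faster


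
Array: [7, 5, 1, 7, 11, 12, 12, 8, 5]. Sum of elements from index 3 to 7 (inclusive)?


Prefix sums: [0, 7, 12, 13, 20, 31, 43, 55, 63, 68]
Sum[3..7] = prefix[8] - prefix[3] = 63 - 13 = 50


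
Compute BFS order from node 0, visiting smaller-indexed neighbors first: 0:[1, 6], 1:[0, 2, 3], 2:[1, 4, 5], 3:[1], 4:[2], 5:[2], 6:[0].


BFS queue: start with [0]
Visit order: [0, 1, 6, 2, 3, 4, 5]


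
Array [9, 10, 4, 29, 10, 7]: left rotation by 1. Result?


Left rotate by 1: [10, 4, 29, 10, 7, 9]


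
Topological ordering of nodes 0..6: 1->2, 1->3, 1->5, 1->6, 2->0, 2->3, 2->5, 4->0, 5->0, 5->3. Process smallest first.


Kahn's algorithm, process smallest node first
Order: [1, 2, 4, 5, 0, 3, 6]


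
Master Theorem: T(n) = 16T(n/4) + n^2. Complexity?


a=16, b=4, c=2. log_4(16)=2 = c=2. Case 2: O(n^c log n) = O(n^2 log n)
Complexity: O(n^2 log n)


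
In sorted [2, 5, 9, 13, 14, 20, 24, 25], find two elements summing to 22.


Two pointers: lo=0, hi=7
Found pair: (2, 20) summing to 22


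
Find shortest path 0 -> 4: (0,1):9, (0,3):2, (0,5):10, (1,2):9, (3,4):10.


Dijkstra from 0:
Distances: {0: 0, 1: 9, 2: 18, 3: 2, 4: 12, 5: 10}
Shortest distance to 4 = 12, path = [0, 3, 4]


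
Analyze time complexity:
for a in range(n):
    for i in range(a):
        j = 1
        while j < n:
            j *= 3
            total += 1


Per nesting level: O(n) * O(n) [triangular over a] * O(log n) = O(n^2 log n)
Complexity: O(n^2 log n)


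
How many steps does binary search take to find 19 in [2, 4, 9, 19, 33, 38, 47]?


Search for 19:
[0,6] mid=3 arr[3]=19
Total: 1 comparisons


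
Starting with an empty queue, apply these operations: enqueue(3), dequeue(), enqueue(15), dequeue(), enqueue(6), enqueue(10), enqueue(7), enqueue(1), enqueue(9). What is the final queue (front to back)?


enqueue(3) -> [3]
dequeue() returns 3 -> []
enqueue(15) -> [15]
dequeue() returns 15 -> []
enqueue(6) -> [6]
enqueue(10) -> [6, 10]
enqueue(7) -> [6, 10, 7]
enqueue(1) -> [6, 10, 7, 1]
enqueue(9) -> [6, 10, 7, 1, 9]
Final queue (front to back): [6, 10, 7, 1, 9]


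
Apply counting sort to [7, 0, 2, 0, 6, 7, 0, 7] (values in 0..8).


Count array: [3, 0, 1, 0, 0, 0, 1, 3, 0]
Reconstruct: [0, 0, 0, 2, 6, 7, 7, 7]


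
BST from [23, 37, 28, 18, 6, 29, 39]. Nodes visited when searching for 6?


BST root = 23
Search for 6: compare at each node
Path: [23, 18, 6]


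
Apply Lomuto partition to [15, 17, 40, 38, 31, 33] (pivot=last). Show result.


Elements <= 33 go left of pivot.
Result: [15, 17, 31, 33, 40, 38], pivot at index 3


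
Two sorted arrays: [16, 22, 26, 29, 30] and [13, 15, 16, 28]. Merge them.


Compare heads, take smaller each step.
Merged: [13, 15, 16, 16, 22, 26, 28, 29, 30]


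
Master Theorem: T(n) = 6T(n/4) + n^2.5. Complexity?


a=6, b=4, c=2.5. log_4(6)=1.292 < c=2.5. Case 3: O(n^c) = O(n^2.500)
Complexity: O(n^2.500)


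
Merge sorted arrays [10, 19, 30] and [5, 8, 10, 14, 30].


Compare heads, take smaller each step.
Merged: [5, 8, 10, 10, 14, 19, 30, 30]


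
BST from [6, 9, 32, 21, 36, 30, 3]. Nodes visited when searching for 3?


BST root = 6
Search for 3: compare at each node
Path: [6, 3]


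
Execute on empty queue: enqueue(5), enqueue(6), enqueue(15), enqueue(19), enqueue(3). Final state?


enqueue(5) -> [5]
enqueue(6) -> [5, 6]
enqueue(15) -> [5, 6, 15]
enqueue(19) -> [5, 6, 15, 19]
enqueue(3) -> [5, 6, 15, 19, 3]
Final queue (front to back): [5, 6, 15, 19, 3]


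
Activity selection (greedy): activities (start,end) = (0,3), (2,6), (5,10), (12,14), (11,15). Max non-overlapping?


Greedy: pick earliest-ending, then skip overlaps.
Selected (3 activities): [(0, 3), (5, 10), (12, 14)]


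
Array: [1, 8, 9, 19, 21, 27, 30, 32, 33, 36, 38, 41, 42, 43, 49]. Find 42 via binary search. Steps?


Search for 42:
[0,14] mid=7 arr[7]=32
[8,14] mid=11 arr[11]=41
[12,14] mid=13 arr[13]=43
[12,12] mid=12 arr[12]=42
Total: 4 comparisons


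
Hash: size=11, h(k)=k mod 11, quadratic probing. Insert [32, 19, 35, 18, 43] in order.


Insertions: 32->slot 10; 19->slot 8; 35->slot 2; 18->slot 7; 43->slot 0
Table: [43, None, 35, None, None, None, None, 18, 19, None, 32]


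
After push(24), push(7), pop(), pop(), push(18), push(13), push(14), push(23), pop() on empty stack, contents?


push(24) -> [24]
push(7) -> [24, 7]
pop() returns 7 -> [24]
pop() returns 24 -> []
push(18) -> [18]
push(13) -> [18, 13]
push(14) -> [18, 13, 14]
push(23) -> [18, 13, 14, 23]
pop() returns 23 -> [18, 13, 14]
Final stack (bottom to top): [18, 13, 14]


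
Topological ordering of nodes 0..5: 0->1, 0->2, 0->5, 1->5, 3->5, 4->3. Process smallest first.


Kahn's algorithm, process smallest node first
Order: [0, 1, 2, 4, 3, 5]


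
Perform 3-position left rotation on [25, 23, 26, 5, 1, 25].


Left rotate by 3: [5, 1, 25, 25, 23, 26]


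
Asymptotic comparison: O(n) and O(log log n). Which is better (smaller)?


double-logarithmic grows slower than linear
O(log log n) is asymptotically smaller; O(n) grows faster


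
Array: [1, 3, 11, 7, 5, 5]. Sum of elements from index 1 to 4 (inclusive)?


Prefix sums: [0, 1, 4, 15, 22, 27, 32]
Sum[1..4] = prefix[5] - prefix[1] = 27 - 1 = 26


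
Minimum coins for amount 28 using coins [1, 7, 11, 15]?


dp[0]=0; dp[i]=1+min(dp[i-c] for c in coins)
...dp[23]=3, dp[24]=4, dp[25]=3, dp[26]=2, dp[27]=3, dp[28]=4
Minimum coins for 28 = 4


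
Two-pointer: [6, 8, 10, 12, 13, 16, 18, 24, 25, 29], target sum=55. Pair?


Two pointers: lo=0, hi=9
No pair sums to 55


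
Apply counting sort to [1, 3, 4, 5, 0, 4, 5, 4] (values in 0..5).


Count array: [1, 1, 0, 1, 3, 2]
Reconstruct: [0, 1, 3, 4, 4, 4, 5, 5]


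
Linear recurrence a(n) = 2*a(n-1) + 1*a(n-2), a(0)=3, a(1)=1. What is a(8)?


Build bottom-up:
...a(6)=157, a(7)=379, a(8)=2*379+1*157=915


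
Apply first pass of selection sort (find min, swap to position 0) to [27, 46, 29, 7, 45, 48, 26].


After one pass: [7, 46, 29, 27, 45, 48, 26]


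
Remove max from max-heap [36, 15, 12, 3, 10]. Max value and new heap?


Max = 36
Replace root with last, heapify down
Resulting heap: [15, 10, 12, 3]


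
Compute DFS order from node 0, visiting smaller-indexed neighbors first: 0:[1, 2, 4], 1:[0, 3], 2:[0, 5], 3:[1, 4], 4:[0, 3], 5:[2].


DFS stack-based: start with [0]
Visit order: [0, 1, 3, 4, 2, 5]


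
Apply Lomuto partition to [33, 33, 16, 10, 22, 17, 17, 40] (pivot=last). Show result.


Elements <= 40 go left of pivot.
Result: [33, 33, 16, 10, 22, 17, 17, 40], pivot at index 7


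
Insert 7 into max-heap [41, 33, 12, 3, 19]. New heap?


Append 7: [41, 33, 12, 3, 19, 7]
Bubble up: no swaps needed
Result: [41, 33, 12, 3, 19, 7]


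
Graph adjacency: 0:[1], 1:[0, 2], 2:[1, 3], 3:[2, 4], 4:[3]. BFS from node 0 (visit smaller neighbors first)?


BFS queue: start with [0]
Visit order: [0, 1, 2, 3, 4]


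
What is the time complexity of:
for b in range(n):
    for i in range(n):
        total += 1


Per nesting level: O(n) * O(n) = O(n^2)
Complexity: O(n^2)


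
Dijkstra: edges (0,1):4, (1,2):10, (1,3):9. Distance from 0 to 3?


Dijkstra from 0:
Distances: {0: 0, 1: 4, 2: 14, 3: 13}
Shortest distance to 3 = 13, path = [0, 1, 3]


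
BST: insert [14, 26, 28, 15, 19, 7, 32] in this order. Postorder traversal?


Root = 14; build tree by BST insertion.
Postorder traversal: [7, 19, 15, 32, 28, 26, 14]


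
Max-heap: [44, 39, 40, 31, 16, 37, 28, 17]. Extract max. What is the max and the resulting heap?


Max = 44
Replace root with last, heapify down
Resulting heap: [40, 39, 37, 31, 16, 17, 28]


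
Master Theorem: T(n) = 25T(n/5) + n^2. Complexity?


a=25, b=5, c=2. log_5(25)=2 = c=2. Case 2: O(n^c log n) = O(n^2 log n)
Complexity: O(n^2 log n)


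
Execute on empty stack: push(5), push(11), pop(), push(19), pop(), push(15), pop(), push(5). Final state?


push(5) -> [5]
push(11) -> [5, 11]
pop() returns 11 -> [5]
push(19) -> [5, 19]
pop() returns 19 -> [5]
push(15) -> [5, 15]
pop() returns 15 -> [5]
push(5) -> [5, 5]
Final stack (bottom to top): [5, 5]


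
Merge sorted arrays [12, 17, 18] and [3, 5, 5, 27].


Compare heads, take smaller each step.
Merged: [3, 5, 5, 12, 17, 18, 27]


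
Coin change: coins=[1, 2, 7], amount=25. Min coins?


dp[0]=0; dp[i]=1+min(dp[i-c] for c in coins)
...dp[20]=5, dp[21]=3, dp[22]=4, dp[23]=4, dp[24]=5, dp[25]=5
Minimum coins for 25 = 5


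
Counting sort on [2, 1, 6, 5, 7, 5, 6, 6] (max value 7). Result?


Count array: [0, 1, 1, 0, 0, 2, 3, 1]
Reconstruct: [1, 2, 5, 5, 6, 6, 6, 7]


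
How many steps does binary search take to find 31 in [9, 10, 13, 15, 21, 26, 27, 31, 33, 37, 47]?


Search for 31:
[0,10] mid=5 arr[5]=26
[6,10] mid=8 arr[8]=33
[6,7] mid=6 arr[6]=27
[7,7] mid=7 arr[7]=31
Total: 4 comparisons


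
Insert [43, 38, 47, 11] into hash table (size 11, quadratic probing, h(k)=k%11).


Insertions: 43->slot 10; 38->slot 5; 47->slot 3; 11->slot 0
Table: [11, None, None, 47, None, 38, None, None, None, None, 43]


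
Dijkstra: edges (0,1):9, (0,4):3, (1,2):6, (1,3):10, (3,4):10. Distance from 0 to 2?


Dijkstra from 0:
Distances: {0: 0, 1: 9, 2: 15, 3: 13, 4: 3}
Shortest distance to 2 = 15, path = [0, 1, 2]


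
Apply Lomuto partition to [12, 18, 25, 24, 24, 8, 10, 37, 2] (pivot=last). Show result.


Elements <= 2 go left of pivot.
Result: [2, 18, 25, 24, 24, 8, 10, 37, 12], pivot at index 0


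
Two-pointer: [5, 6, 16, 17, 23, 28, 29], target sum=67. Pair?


Two pointers: lo=0, hi=6
No pair sums to 67


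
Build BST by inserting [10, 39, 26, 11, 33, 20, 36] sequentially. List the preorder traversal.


Root = 10; build tree by BST insertion.
Preorder traversal: [10, 39, 26, 11, 20, 33, 36]


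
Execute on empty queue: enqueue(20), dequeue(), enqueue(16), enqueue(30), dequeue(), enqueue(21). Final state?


enqueue(20) -> [20]
dequeue() returns 20 -> []
enqueue(16) -> [16]
enqueue(30) -> [16, 30]
dequeue() returns 16 -> [30]
enqueue(21) -> [30, 21]
Final queue (front to back): [30, 21]


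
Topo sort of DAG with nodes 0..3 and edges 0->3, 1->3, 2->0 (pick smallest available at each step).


Kahn's algorithm, process smallest node first
Order: [1, 2, 0, 3]


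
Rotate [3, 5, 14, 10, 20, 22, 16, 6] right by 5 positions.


Right rotate by 5: [10, 20, 22, 16, 6, 3, 5, 14]


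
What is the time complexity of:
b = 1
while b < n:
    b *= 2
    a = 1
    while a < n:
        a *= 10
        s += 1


Per nesting level: O(log n) * O(log n) = O((log n)^2)
Complexity: O((log n)^2)


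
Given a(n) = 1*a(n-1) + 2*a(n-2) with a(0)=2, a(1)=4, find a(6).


Build bottom-up:
...a(4)=32, a(5)=64, a(6)=1*64+2*32=128


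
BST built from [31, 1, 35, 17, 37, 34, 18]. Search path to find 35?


BST root = 31
Search for 35: compare at each node
Path: [31, 35]


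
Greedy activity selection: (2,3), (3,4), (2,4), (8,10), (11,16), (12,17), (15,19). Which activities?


Greedy: pick earliest-ending, then skip overlaps.
Selected (4 activities): [(2, 3), (3, 4), (8, 10), (11, 16)]


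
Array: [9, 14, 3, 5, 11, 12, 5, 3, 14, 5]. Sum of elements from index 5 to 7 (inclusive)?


Prefix sums: [0, 9, 23, 26, 31, 42, 54, 59, 62, 76, 81]
Sum[5..7] = prefix[8] - prefix[5] = 62 - 42 = 20


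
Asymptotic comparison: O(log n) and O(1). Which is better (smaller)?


constant grows slower than logarithmic
O(1) is asymptotically smaller; O(log n) grows faster


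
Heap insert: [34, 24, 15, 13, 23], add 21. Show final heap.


Append 21: [34, 24, 15, 13, 23, 21]
Bubble up: swap idx 5(21) with idx 2(15)
Result: [34, 24, 21, 13, 23, 15]


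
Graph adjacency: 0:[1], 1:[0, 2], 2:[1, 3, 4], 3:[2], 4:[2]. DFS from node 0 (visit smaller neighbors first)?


DFS stack-based: start with [0]
Visit order: [0, 1, 2, 3, 4]


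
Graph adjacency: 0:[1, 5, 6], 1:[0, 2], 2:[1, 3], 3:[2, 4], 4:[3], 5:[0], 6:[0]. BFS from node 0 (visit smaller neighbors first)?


BFS queue: start with [0]
Visit order: [0, 1, 5, 6, 2, 3, 4]


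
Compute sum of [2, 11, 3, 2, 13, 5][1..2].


Prefix sums: [0, 2, 13, 16, 18, 31, 36]
Sum[1..2] = prefix[3] - prefix[1] = 16 - 2 = 14


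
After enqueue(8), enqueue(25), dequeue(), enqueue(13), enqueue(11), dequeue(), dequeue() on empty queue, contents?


enqueue(8) -> [8]
enqueue(25) -> [8, 25]
dequeue() returns 8 -> [25]
enqueue(13) -> [25, 13]
enqueue(11) -> [25, 13, 11]
dequeue() returns 25 -> [13, 11]
dequeue() returns 13 -> [11]
Final queue (front to back): [11]


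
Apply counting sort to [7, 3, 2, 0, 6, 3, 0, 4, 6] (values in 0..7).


Count array: [2, 0, 1, 2, 1, 0, 2, 1]
Reconstruct: [0, 0, 2, 3, 3, 4, 6, 6, 7]


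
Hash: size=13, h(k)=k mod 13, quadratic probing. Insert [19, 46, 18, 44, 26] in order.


Insertions: 19->slot 6; 46->slot 7; 18->slot 5; 44->slot 9; 26->slot 0
Table: [26, None, None, None, None, 18, 19, 46, None, 44, None, None, None]


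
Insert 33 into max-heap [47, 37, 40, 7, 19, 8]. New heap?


Append 33: [47, 37, 40, 7, 19, 8, 33]
Bubble up: no swaps needed
Result: [47, 37, 40, 7, 19, 8, 33]


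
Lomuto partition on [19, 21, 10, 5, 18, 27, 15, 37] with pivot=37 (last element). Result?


Elements <= 37 go left of pivot.
Result: [19, 21, 10, 5, 18, 27, 15, 37], pivot at index 7


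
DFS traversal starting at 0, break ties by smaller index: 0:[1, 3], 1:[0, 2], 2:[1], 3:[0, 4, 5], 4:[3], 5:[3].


DFS stack-based: start with [0]
Visit order: [0, 1, 2, 3, 4, 5]


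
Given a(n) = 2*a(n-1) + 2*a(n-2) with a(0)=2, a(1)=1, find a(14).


Build bottom-up:
...a(12)=123008, a(13)=336064, a(14)=2*336064+2*123008=918144


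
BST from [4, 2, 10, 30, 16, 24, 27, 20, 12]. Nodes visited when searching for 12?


BST root = 4
Search for 12: compare at each node
Path: [4, 10, 30, 16, 12]


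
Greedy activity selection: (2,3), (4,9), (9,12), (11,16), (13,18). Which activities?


Greedy: pick earliest-ending, then skip overlaps.
Selected (4 activities): [(2, 3), (4, 9), (9, 12), (13, 18)]


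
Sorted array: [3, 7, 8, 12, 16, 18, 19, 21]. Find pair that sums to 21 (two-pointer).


Two pointers: lo=0, hi=7
Found pair: (3, 18) summing to 21


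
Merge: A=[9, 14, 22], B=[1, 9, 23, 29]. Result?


Compare heads, take smaller each step.
Merged: [1, 9, 9, 14, 22, 23, 29]


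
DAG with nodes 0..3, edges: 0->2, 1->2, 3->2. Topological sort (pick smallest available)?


Kahn's algorithm, process smallest node first
Order: [0, 1, 3, 2]


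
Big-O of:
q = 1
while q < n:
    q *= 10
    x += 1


Per nesting level: O(log n) = O(log n)
Complexity: O(log n)


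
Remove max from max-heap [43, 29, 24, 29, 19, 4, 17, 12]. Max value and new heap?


Max = 43
Replace root with last, heapify down
Resulting heap: [29, 29, 24, 12, 19, 4, 17]


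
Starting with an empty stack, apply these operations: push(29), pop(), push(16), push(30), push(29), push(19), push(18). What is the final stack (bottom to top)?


push(29) -> [29]
pop() returns 29 -> []
push(16) -> [16]
push(30) -> [16, 30]
push(29) -> [16, 30, 29]
push(19) -> [16, 30, 29, 19]
push(18) -> [16, 30, 29, 19, 18]
Final stack (bottom to top): [16, 30, 29, 19, 18]


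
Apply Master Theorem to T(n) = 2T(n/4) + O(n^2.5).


a=2, b=4, c=2.5. log_4(2)=0.5 < c=2.5. Case 3: O(n^c) = O(n^2.500)
Complexity: O(n^2.500)


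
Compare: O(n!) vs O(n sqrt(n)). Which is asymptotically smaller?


n^1.5 grows slower than factorial
O(n sqrt(n)) is asymptotically smaller; O(n!) grows faster


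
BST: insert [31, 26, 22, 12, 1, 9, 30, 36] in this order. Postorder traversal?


Root = 31; build tree by BST insertion.
Postorder traversal: [9, 1, 12, 22, 30, 26, 36, 31]


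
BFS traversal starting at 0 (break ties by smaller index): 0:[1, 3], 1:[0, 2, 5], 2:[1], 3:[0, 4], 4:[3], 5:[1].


BFS queue: start with [0]
Visit order: [0, 1, 3, 2, 5, 4]


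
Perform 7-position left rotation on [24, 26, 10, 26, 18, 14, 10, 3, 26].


Left rotate by 7: [3, 26, 24, 26, 10, 26, 18, 14, 10]


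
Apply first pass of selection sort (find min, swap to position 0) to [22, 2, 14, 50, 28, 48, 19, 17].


After one pass: [2, 22, 14, 50, 28, 48, 19, 17]


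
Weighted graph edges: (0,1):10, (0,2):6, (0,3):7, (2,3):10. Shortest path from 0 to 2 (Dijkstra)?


Dijkstra from 0:
Distances: {0: 0, 1: 10, 2: 6, 3: 7}
Shortest distance to 2 = 6, path = [0, 2]


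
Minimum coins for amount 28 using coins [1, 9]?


dp[0]=0; dp[i]=1+min(dp[i-c] for c in coins)
...dp[23]=7, dp[24]=8, dp[25]=9, dp[26]=10, dp[27]=3, dp[28]=4
Minimum coins for 28 = 4


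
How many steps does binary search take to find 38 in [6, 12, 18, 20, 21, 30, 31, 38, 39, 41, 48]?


Search for 38:
[0,10] mid=5 arr[5]=30
[6,10] mid=8 arr[8]=39
[6,7] mid=6 arr[6]=31
[7,7] mid=7 arr[7]=38
Total: 4 comparisons


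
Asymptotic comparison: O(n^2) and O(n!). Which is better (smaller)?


quadratic grows slower than factorial
O(n^2) is asymptotically smaller; O(n!) grows faster


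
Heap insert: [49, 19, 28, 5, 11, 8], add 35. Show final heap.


Append 35: [49, 19, 28, 5, 11, 8, 35]
Bubble up: swap idx 6(35) with idx 2(28)
Result: [49, 19, 35, 5, 11, 8, 28]


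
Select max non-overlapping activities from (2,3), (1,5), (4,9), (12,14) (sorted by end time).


Greedy: pick earliest-ending, then skip overlaps.
Selected (3 activities): [(2, 3), (4, 9), (12, 14)]


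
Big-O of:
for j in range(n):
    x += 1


Per nesting level: O(n) = O(n)
Complexity: O(n)


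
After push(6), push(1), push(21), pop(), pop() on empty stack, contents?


push(6) -> [6]
push(1) -> [6, 1]
push(21) -> [6, 1, 21]
pop() returns 21 -> [6, 1]
pop() returns 1 -> [6]
Final stack (bottom to top): [6]


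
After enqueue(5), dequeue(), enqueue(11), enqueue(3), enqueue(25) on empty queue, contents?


enqueue(5) -> [5]
dequeue() returns 5 -> []
enqueue(11) -> [11]
enqueue(3) -> [11, 3]
enqueue(25) -> [11, 3, 25]
Final queue (front to back): [11, 3, 25]


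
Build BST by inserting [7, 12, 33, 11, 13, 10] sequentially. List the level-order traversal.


Root = 7; build tree by BST insertion.
Level-Order traversal: [7, 12, 11, 33, 10, 13]


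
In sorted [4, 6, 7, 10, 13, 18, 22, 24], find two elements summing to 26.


Two pointers: lo=0, hi=7
Found pair: (4, 22) summing to 26


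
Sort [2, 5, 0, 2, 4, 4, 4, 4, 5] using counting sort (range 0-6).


Count array: [1, 0, 2, 0, 4, 2, 0]
Reconstruct: [0, 2, 2, 4, 4, 4, 4, 5, 5]


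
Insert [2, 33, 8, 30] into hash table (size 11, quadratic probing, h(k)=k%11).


Insertions: 2->slot 2; 33->slot 0; 8->slot 8; 30->slot 9
Table: [33, None, 2, None, None, None, None, None, 8, 30, None]


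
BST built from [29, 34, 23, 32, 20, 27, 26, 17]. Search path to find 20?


BST root = 29
Search for 20: compare at each node
Path: [29, 23, 20]


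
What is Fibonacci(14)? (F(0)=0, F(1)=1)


F(n)=F(n-1)+F(n-2)
...F(12)=144, F(13)=233, F(14)=377


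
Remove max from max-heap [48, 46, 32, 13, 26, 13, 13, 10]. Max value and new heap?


Max = 48
Replace root with last, heapify down
Resulting heap: [46, 26, 32, 13, 10, 13, 13]


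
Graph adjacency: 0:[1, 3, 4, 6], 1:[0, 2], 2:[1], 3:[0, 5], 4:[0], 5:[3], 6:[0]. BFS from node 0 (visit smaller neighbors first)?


BFS queue: start with [0]
Visit order: [0, 1, 3, 4, 6, 2, 5]


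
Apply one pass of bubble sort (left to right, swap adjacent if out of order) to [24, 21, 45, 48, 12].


After one pass: [21, 24, 45, 12, 48]


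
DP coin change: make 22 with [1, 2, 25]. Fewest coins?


dp[0]=0; dp[i]=1+min(dp[i-c] for c in coins)
...dp[17]=9, dp[18]=9, dp[19]=10, dp[20]=10, dp[21]=11, dp[22]=11
Minimum coins for 22 = 11


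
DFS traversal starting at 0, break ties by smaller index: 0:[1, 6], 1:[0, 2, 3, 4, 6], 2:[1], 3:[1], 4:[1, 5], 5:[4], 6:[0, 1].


DFS stack-based: start with [0]
Visit order: [0, 1, 2, 3, 4, 5, 6]


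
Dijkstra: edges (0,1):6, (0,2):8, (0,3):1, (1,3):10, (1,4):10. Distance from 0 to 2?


Dijkstra from 0:
Distances: {0: 0, 1: 6, 2: 8, 3: 1, 4: 16}
Shortest distance to 2 = 8, path = [0, 2]


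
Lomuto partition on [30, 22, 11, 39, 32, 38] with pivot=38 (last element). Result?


Elements <= 38 go left of pivot.
Result: [30, 22, 11, 32, 38, 39], pivot at index 4


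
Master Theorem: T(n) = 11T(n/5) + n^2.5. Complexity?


a=11, b=5, c=2.5. log_5(11)=1.490 < c=2.5. Case 3: O(n^c) = O(n^2.500)
Complexity: O(n^2.500)


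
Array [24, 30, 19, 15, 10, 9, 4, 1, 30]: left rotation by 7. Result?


Left rotate by 7: [1, 30, 24, 30, 19, 15, 10, 9, 4]


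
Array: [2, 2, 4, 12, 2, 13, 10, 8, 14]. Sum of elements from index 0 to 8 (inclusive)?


Prefix sums: [0, 2, 4, 8, 20, 22, 35, 45, 53, 67]
Sum[0..8] = prefix[9] - prefix[0] = 67 - 0 = 67


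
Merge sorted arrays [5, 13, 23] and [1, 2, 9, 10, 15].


Compare heads, take smaller each step.
Merged: [1, 2, 5, 9, 10, 13, 15, 23]


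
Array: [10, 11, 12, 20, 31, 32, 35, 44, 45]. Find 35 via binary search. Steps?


Search for 35:
[0,8] mid=4 arr[4]=31
[5,8] mid=6 arr[6]=35
Total: 2 comparisons


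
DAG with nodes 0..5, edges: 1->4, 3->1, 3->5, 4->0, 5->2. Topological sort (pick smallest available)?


Kahn's algorithm, process smallest node first
Order: [3, 1, 4, 0, 5, 2]


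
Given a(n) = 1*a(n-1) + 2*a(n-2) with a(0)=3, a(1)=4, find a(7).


Build bottom-up:
...a(5)=74, a(6)=150, a(7)=1*150+2*74=298


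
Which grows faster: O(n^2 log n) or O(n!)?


n^2 log n grows slower than factorial
O(n^2 log n) is asymptotically smaller; O(n!) grows faster


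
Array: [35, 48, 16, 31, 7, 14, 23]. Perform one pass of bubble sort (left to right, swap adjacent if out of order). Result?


After one pass: [35, 16, 31, 7, 14, 23, 48]


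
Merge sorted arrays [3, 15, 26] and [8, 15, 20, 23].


Compare heads, take smaller each step.
Merged: [3, 8, 15, 15, 20, 23, 26]


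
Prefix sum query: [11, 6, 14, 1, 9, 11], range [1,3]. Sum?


Prefix sums: [0, 11, 17, 31, 32, 41, 52]
Sum[1..3] = prefix[4] - prefix[1] = 32 - 11 = 21


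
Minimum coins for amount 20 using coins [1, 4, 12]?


dp[0]=0; dp[i]=1+min(dp[i-c] for c in coins)
...dp[15]=4, dp[16]=2, dp[17]=3, dp[18]=4, dp[19]=5, dp[20]=3
Minimum coins for 20 = 3


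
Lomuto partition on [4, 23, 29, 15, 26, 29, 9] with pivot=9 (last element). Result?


Elements <= 9 go left of pivot.
Result: [4, 9, 29, 15, 26, 29, 23], pivot at index 1


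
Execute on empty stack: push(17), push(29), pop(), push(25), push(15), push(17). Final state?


push(17) -> [17]
push(29) -> [17, 29]
pop() returns 29 -> [17]
push(25) -> [17, 25]
push(15) -> [17, 25, 15]
push(17) -> [17, 25, 15, 17]
Final stack (bottom to top): [17, 25, 15, 17]


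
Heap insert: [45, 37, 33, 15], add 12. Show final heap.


Append 12: [45, 37, 33, 15, 12]
Bubble up: no swaps needed
Result: [45, 37, 33, 15, 12]


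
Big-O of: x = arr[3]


Analysis: constant-time operation, no loop
Complexity: O(1)


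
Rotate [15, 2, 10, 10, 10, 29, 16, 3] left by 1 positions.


Left rotate by 1: [2, 10, 10, 10, 29, 16, 3, 15]


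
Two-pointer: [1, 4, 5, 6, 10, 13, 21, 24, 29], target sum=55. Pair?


Two pointers: lo=0, hi=8
No pair sums to 55


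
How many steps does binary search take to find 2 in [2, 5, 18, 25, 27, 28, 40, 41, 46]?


Search for 2:
[0,8] mid=4 arr[4]=27
[0,3] mid=1 arr[1]=5
[0,0] mid=0 arr[0]=2
Total: 3 comparisons


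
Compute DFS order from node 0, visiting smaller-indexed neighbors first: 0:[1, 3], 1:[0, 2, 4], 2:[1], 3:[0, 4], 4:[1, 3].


DFS stack-based: start with [0]
Visit order: [0, 1, 2, 4, 3]


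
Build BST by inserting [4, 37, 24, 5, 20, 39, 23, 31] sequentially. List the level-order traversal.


Root = 4; build tree by BST insertion.
Level-Order traversal: [4, 37, 24, 39, 5, 31, 20, 23]


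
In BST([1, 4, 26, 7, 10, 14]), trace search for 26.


BST root = 1
Search for 26: compare at each node
Path: [1, 4, 26]


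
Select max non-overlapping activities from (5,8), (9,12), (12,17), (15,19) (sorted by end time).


Greedy: pick earliest-ending, then skip overlaps.
Selected (3 activities): [(5, 8), (9, 12), (12, 17)]


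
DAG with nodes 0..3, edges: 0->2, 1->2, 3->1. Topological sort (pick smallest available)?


Kahn's algorithm, process smallest node first
Order: [0, 3, 1, 2]


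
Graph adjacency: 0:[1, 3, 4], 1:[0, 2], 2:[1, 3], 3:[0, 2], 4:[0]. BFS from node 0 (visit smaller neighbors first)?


BFS queue: start with [0]
Visit order: [0, 1, 3, 4, 2]


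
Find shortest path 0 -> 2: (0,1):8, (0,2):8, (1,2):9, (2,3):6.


Dijkstra from 0:
Distances: {0: 0, 1: 8, 2: 8, 3: 14}
Shortest distance to 2 = 8, path = [0, 2]


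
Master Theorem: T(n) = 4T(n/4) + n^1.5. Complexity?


a=4, b=4, c=1.5. log_4(4)=1 < c=1.5. Case 3: O(n^c) = O(n^1.500)
Complexity: O(n^1.500)


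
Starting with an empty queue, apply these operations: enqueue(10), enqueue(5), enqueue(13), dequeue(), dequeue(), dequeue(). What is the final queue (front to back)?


enqueue(10) -> [10]
enqueue(5) -> [10, 5]
enqueue(13) -> [10, 5, 13]
dequeue() returns 10 -> [5, 13]
dequeue() returns 5 -> [13]
dequeue() returns 13 -> []
Final queue (front to back): []


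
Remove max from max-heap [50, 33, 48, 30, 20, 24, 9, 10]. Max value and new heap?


Max = 50
Replace root with last, heapify down
Resulting heap: [48, 33, 24, 30, 20, 10, 9]


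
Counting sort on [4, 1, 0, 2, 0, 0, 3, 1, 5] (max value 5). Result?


Count array: [3, 2, 1, 1, 1, 1]
Reconstruct: [0, 0, 0, 1, 1, 2, 3, 4, 5]


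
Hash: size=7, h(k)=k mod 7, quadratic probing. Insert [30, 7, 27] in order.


Insertions: 30->slot 2; 7->slot 0; 27->slot 6
Table: [7, None, 30, None, None, None, 27]


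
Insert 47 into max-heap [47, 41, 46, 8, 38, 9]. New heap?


Append 47: [47, 41, 46, 8, 38, 9, 47]
Bubble up: swap idx 6(47) with idx 2(46)
Result: [47, 41, 47, 8, 38, 9, 46]


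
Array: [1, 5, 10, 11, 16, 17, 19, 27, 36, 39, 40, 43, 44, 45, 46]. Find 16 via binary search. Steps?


Search for 16:
[0,14] mid=7 arr[7]=27
[0,6] mid=3 arr[3]=11
[4,6] mid=5 arr[5]=17
[4,4] mid=4 arr[4]=16
Total: 4 comparisons


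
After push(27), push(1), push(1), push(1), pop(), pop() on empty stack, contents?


push(27) -> [27]
push(1) -> [27, 1]
push(1) -> [27, 1, 1]
push(1) -> [27, 1, 1, 1]
pop() returns 1 -> [27, 1, 1]
pop() returns 1 -> [27, 1]
Final stack (bottom to top): [27, 1]


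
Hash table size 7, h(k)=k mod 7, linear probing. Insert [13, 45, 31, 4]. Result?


Insertions: 13->slot 6; 45->slot 3; 31->slot 4; 4->slot 5
Table: [None, None, None, 45, 31, 4, 13]


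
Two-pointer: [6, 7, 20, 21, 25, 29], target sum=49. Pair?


Two pointers: lo=0, hi=5
Found pair: (20, 29) summing to 49


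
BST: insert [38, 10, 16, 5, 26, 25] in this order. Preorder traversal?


Root = 38; build tree by BST insertion.
Preorder traversal: [38, 10, 5, 16, 26, 25]


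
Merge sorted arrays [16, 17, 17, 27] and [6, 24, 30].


Compare heads, take smaller each step.
Merged: [6, 16, 17, 17, 24, 27, 30]


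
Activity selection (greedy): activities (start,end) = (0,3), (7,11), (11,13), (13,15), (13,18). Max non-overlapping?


Greedy: pick earliest-ending, then skip overlaps.
Selected (4 activities): [(0, 3), (7, 11), (11, 13), (13, 15)]


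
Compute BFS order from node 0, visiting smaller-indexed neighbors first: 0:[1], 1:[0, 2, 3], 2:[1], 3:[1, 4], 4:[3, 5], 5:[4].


BFS queue: start with [0]
Visit order: [0, 1, 2, 3, 4, 5]


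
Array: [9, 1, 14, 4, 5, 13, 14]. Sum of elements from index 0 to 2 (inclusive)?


Prefix sums: [0, 9, 10, 24, 28, 33, 46, 60]
Sum[0..2] = prefix[3] - prefix[0] = 24 - 0 = 24


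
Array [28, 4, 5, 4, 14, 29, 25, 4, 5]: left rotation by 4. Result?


Left rotate by 4: [14, 29, 25, 4, 5, 28, 4, 5, 4]


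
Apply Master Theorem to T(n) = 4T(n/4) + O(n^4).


a=4, b=4, c=4. log_4(4)=1 < c=4. Case 3: O(n^c) = O(n^4)
Complexity: O(n^4)


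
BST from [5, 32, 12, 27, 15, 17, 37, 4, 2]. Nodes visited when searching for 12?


BST root = 5
Search for 12: compare at each node
Path: [5, 32, 12]


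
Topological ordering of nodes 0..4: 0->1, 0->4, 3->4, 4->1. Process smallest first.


Kahn's algorithm, process smallest node first
Order: [0, 2, 3, 4, 1]


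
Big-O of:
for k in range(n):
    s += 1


Per nesting level: O(n) = O(n)
Complexity: O(n)


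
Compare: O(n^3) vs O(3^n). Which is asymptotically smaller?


cubic grows slower than exponential (base 3)
O(n^3) is asymptotically smaller; O(3^n) grows faster


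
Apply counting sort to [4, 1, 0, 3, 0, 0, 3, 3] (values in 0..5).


Count array: [3, 1, 0, 3, 1, 0]
Reconstruct: [0, 0, 0, 1, 3, 3, 3, 4]


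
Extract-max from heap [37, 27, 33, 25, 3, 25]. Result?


Max = 37
Replace root with last, heapify down
Resulting heap: [33, 27, 25, 25, 3]


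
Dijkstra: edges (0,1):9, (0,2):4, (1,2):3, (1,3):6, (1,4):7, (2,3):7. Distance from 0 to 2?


Dijkstra from 0:
Distances: {0: 0, 1: 7, 2: 4, 3: 11, 4: 14}
Shortest distance to 2 = 4, path = [0, 2]


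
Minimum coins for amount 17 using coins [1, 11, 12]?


dp[0]=0; dp[i]=1+min(dp[i-c] for c in coins)
...dp[12]=1, dp[13]=2, dp[14]=3, dp[15]=4, dp[16]=5, dp[17]=6
Minimum coins for 17 = 6


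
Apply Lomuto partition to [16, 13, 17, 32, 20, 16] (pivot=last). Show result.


Elements <= 16 go left of pivot.
Result: [16, 13, 16, 32, 20, 17], pivot at index 2


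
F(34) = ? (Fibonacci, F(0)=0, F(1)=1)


F(n)=F(n-1)+F(n-2)
...F(32)=2178309, F(33)=3524578, F(34)=5702887


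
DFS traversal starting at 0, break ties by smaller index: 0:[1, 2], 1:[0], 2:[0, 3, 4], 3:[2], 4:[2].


DFS stack-based: start with [0]
Visit order: [0, 1, 2, 3, 4]


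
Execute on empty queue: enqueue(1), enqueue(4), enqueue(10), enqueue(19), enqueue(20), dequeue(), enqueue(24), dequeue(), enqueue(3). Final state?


enqueue(1) -> [1]
enqueue(4) -> [1, 4]
enqueue(10) -> [1, 4, 10]
enqueue(19) -> [1, 4, 10, 19]
enqueue(20) -> [1, 4, 10, 19, 20]
dequeue() returns 1 -> [4, 10, 19, 20]
enqueue(24) -> [4, 10, 19, 20, 24]
dequeue() returns 4 -> [10, 19, 20, 24]
enqueue(3) -> [10, 19, 20, 24, 3]
Final queue (front to back): [10, 19, 20, 24, 3]


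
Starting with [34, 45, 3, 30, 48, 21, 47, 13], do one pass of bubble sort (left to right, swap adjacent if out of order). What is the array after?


After one pass: [34, 3, 30, 45, 21, 47, 13, 48]


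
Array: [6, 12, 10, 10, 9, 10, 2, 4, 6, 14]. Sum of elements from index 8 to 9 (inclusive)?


Prefix sums: [0, 6, 18, 28, 38, 47, 57, 59, 63, 69, 83]
Sum[8..9] = prefix[10] - prefix[8] = 83 - 63 = 20


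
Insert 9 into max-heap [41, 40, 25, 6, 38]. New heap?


Append 9: [41, 40, 25, 6, 38, 9]
Bubble up: no swaps needed
Result: [41, 40, 25, 6, 38, 9]


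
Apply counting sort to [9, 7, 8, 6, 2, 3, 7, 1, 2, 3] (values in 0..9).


Count array: [0, 1, 2, 2, 0, 0, 1, 2, 1, 1]
Reconstruct: [1, 2, 2, 3, 3, 6, 7, 7, 8, 9]


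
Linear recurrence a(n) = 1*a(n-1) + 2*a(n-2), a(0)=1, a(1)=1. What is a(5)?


Build bottom-up:
...a(3)=5, a(4)=11, a(5)=1*11+2*5=21


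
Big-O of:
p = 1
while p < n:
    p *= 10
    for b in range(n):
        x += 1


Per nesting level: O(log n) * O(n) = O(n log n)
Complexity: O(n log n)


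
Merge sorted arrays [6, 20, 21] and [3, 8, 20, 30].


Compare heads, take smaller each step.
Merged: [3, 6, 8, 20, 20, 21, 30]


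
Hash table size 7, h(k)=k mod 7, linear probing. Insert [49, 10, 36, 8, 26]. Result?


Insertions: 49->slot 0; 10->slot 3; 36->slot 1; 8->slot 2; 26->slot 5
Table: [49, 36, 8, 10, None, 26, None]


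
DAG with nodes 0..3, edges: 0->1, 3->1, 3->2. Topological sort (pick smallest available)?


Kahn's algorithm, process smallest node first
Order: [0, 3, 1, 2]


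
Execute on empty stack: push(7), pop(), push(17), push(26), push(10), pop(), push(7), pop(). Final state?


push(7) -> [7]
pop() returns 7 -> []
push(17) -> [17]
push(26) -> [17, 26]
push(10) -> [17, 26, 10]
pop() returns 10 -> [17, 26]
push(7) -> [17, 26, 7]
pop() returns 7 -> [17, 26]
Final stack (bottom to top): [17, 26]


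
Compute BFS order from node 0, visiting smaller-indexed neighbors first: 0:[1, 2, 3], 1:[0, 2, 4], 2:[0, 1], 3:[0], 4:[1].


BFS queue: start with [0]
Visit order: [0, 1, 2, 3, 4]


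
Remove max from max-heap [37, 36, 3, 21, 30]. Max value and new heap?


Max = 37
Replace root with last, heapify down
Resulting heap: [36, 30, 3, 21]


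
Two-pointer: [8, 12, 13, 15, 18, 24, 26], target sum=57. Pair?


Two pointers: lo=0, hi=6
No pair sums to 57


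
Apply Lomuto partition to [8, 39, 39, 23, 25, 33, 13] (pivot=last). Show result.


Elements <= 13 go left of pivot.
Result: [8, 13, 39, 23, 25, 33, 39], pivot at index 1


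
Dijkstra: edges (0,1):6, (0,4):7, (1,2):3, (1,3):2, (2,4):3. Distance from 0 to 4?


Dijkstra from 0:
Distances: {0: 0, 1: 6, 2: 9, 3: 8, 4: 7}
Shortest distance to 4 = 7, path = [0, 4]


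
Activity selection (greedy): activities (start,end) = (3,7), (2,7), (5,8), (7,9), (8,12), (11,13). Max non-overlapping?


Greedy: pick earliest-ending, then skip overlaps.
Selected (3 activities): [(3, 7), (7, 9), (11, 13)]


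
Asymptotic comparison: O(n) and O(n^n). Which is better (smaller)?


linear grows slower than n^n
O(n) is asymptotically smaller; O(n^n) grows faster


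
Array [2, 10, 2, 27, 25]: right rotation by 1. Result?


Right rotate by 1: [25, 2, 10, 2, 27]


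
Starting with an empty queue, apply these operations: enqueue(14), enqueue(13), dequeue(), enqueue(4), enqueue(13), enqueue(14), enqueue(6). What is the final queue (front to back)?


enqueue(14) -> [14]
enqueue(13) -> [14, 13]
dequeue() returns 14 -> [13]
enqueue(4) -> [13, 4]
enqueue(13) -> [13, 4, 13]
enqueue(14) -> [13, 4, 13, 14]
enqueue(6) -> [13, 4, 13, 14, 6]
Final queue (front to back): [13, 4, 13, 14, 6]


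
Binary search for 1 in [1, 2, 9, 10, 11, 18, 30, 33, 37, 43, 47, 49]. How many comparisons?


Search for 1:
[0,11] mid=5 arr[5]=18
[0,4] mid=2 arr[2]=9
[0,1] mid=0 arr[0]=1
Total: 3 comparisons


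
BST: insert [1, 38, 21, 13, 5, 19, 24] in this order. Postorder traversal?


Root = 1; build tree by BST insertion.
Postorder traversal: [5, 19, 13, 24, 21, 38, 1]


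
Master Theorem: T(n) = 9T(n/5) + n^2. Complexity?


a=9, b=5, c=2. log_5(9)=1.365 < c=2. Case 3: O(n^c) = O(n^2)
Complexity: O(n^2)


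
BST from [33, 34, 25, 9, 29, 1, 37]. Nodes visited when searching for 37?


BST root = 33
Search for 37: compare at each node
Path: [33, 34, 37]


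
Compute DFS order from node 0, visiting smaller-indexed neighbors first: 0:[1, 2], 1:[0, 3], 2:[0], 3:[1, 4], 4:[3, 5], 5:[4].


DFS stack-based: start with [0]
Visit order: [0, 1, 3, 4, 5, 2]


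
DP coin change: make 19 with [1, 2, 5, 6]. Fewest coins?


dp[0]=0; dp[i]=1+min(dp[i-c] for c in coins)
...dp[14]=3, dp[15]=3, dp[16]=3, dp[17]=3, dp[18]=3, dp[19]=4
Minimum coins for 19 = 4
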